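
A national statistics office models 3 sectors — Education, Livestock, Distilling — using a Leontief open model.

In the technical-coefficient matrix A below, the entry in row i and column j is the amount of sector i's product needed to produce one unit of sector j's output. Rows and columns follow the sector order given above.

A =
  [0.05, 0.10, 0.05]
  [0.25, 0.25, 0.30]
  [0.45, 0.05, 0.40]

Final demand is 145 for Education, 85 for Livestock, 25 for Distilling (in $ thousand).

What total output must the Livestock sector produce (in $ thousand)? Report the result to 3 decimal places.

I − A =
  [   0.95    -0.10    -0.05]
  [  -0.25     0.75    -0.30]
  [  -0.45    -0.05     0.60]
Cofactors of I−A, C_ij = (−1)^(i+j)·(minor ij) (rows/columns in the sector order above):
  C_11 = (0.75)(0.60) − (-0.30)(-0.05) = 0.4350
  C_12 = −[(-0.25)(0.60) − (-0.30)(-0.45)] = 0.2850
  C_13 = (-0.25)(-0.05) − (0.75)(-0.45) = 0.3500
  C_21 = −[(-0.10)(0.60) − (-0.05)(-0.05)] = 0.0625
  C_22 = (0.95)(0.60) − (-0.05)(-0.45) = 0.5475
  C_23 = −[(0.95)(-0.05) − (-0.10)(-0.45)] = 0.0925
  C_31 = (-0.10)(-0.30) − (-0.05)(0.75) = 0.0675
  C_32 = −[(0.95)(-0.30) − (-0.05)(-0.25)] = 0.2975
  C_33 = (0.95)(0.75) − (-0.10)(-0.25) = 0.6875
det(I−A) = Σ_j (I−A)_1j·C_1j = (0.95)(0.4350) + (-0.10)(0.2850) + (-0.05)(0.3500) = 0.36725
adj(I−A) = Cᵀ =
  [ 0.4350   0.0625   0.0675]
  [ 0.2850   0.5475   0.2975]
  [ 0.3500   0.0925   0.6875]
(I − A)⁻¹ = adj(I−A) / det(I−A) ≈
  [   1.1845     0.1702     0.1838]
  [   0.7760     1.4908     0.8101]
  [   0.9530     0.2519     1.8720]
x = (I − A)⁻¹ d = adj(I−A)·d / det(I−A), with det(I−A) = 0.36725:
  x_1 = (0.4350·145 + 0.0625·85 + 0.0675·25) / 0.36725 = 70.075 / 0.36725 ≈ 190.810
  x_2 = (0.2850·145 + 0.5475·85 + 0.2975·25) / 0.36725 = 95.30 / 0.36725 ≈ 259.496
  x_3 = (0.3500·145 + 0.0925·85 + 0.6875·25) / 0.36725 = 75.80 / 0.36725 ≈ 206.399

x_2 = 259.496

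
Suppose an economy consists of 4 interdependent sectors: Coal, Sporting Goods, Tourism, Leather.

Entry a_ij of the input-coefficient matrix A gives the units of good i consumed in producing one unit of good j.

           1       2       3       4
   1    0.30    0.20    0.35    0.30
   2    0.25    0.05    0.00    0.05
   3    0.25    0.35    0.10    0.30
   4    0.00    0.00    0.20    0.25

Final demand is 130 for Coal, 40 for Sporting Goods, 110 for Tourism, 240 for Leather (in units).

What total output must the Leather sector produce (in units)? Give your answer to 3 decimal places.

x_4 = 480.214

I − A =
  [   0.70    -0.20    -0.35    -0.30]
  [  -0.25     0.95     0.00    -0.05]
  [  -0.25    -0.35     0.90    -0.30]
  [   0.00     0.00    -0.20     0.75]
Compute the cofactors C_ij = (−1)^(i+j)·(3×3 minor ij) of I−A; the adjugate is their transpose:
adj(I−A) = Cᵀ =
  [ 0.580750   0.235875   0.308375   0.371375]
  [ 0.156250   0.349875   0.087625   0.120875]
  [ 0.243750   0.221250   0.461250   0.296750]
  [ 0.065000   0.059000   0.123000   0.439750]
det(I−A) = Σ_j (I−A)_1j·C_1j = (0.70)(0.580750) + (-0.20)(0.156250) + (-0.35)(0.243750) + (-0.30)(0.065000) = 0.2704625
(I − A)⁻¹ = adj(I−A) / det(I−A) ≈
  [   2.1472     0.8721     1.1402     1.3731]
  [   0.5777     1.2936     0.3240     0.4469]
  [   0.9012     0.8180     1.7054     1.0972]
  [   0.2403     0.2181     0.4548     1.6259]
x = (I − A)⁻¹ d = adj(I−A)·d / det(I−A), with det(I−A) = 0.2704625:
  x_1 = (0.580750·130 + 0.235875·40 + 0.308375·110 + 0.371375·240) / 0.2704625 = 207.98375 / 0.2704625 ≈ 768.993
  x_2 = (0.156250·130 + 0.349875·40 + 0.087625·110 + 0.120875·240) / 0.2704625 = 72.95625 / 0.2704625 ≈ 269.746
  x_3 = (0.243750·130 + 0.221250·40 + 0.461250·110 + 0.296750·240) / 0.2704625 = 162.495 / 0.2704625 ≈ 600.804
  x_4 = (0.065000·130 + 0.059000·40 + 0.123000·110 + 0.439750·240) / 0.2704625 = 129.88 / 0.2704625 ≈ 480.214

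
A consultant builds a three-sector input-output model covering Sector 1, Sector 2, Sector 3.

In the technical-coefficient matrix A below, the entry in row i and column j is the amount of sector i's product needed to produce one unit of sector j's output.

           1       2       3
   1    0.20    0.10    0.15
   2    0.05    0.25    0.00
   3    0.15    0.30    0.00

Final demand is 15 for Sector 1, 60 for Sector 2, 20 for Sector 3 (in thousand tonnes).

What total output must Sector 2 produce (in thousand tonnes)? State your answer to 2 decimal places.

x_2 = 82.57

I − A =
  [   0.80    -0.10    -0.15]
  [  -0.05     0.75     0.00]
  [  -0.15    -0.30     1.00]
Cofactors of I−A, C_ij = (−1)^(i+j)·(minor ij) (rows/columns in the sector order above):
  C_11 = (0.75)(1.00) − (0.00)(-0.30) = 0.7500
  C_12 = −[(-0.05)(1.00) − (0.00)(-0.15)] = 0.0500
  C_13 = (-0.05)(-0.30) − (0.75)(-0.15) = 0.1275
  C_21 = −[(-0.10)(1.00) − (-0.15)(-0.30)] = 0.1450
  C_22 = (0.80)(1.00) − (-0.15)(-0.15) = 0.7775
  C_23 = −[(0.80)(-0.30) − (-0.10)(-0.15)] = 0.2550
  C_31 = (-0.10)(0.00) − (-0.15)(0.75) = 0.1125
  C_32 = −[(0.80)(0.00) − (-0.15)(-0.05)] = 0.0075
  C_33 = (0.80)(0.75) − (-0.10)(-0.05) = 0.5950
det(I−A) = Σ_j (I−A)_1j·C_1j = (0.80)(0.7500) + (-0.10)(0.0500) + (-0.15)(0.1275) = 0.575875
adj(I−A) = Cᵀ =
  [ 0.7500   0.1450   0.1125]
  [ 0.0500   0.7775   0.0075]
  [ 0.1275   0.2550   0.5950]
(I − A)⁻¹ = adj(I−A) / det(I−A) ≈
  [   1.3024     0.2518     0.1954]
  [   0.0868     1.3501     0.0130]
  [   0.2214     0.4428     1.0332]
x = (I − A)⁻¹ d = adj(I−A)·d / det(I−A), with det(I−A) = 0.575875:
  x_1 = (0.7500·15 + 0.1450·60 + 0.1125·20) / 0.575875 = 22.20 / 0.575875 ≈ 38.55
  x_2 = (0.0500·15 + 0.7775·60 + 0.0075·20) / 0.575875 = 47.55 / 0.575875 ≈ 82.57
  x_3 = (0.1275·15 + 0.2550·60 + 0.5950·20) / 0.575875 = 29.1125 / 0.575875 ≈ 50.55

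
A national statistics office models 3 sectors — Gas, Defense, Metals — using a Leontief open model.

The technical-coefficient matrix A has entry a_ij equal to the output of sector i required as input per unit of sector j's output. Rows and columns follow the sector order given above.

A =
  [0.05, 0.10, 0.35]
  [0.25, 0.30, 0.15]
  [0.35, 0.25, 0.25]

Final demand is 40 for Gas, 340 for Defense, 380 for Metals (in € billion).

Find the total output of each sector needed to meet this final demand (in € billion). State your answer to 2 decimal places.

I − A =
  [   0.95    -0.10    -0.35]
  [  -0.25     0.70    -0.15]
  [  -0.35    -0.25     0.75]
Cofactors of I−A, C_ij = (−1)^(i+j)·(minor ij) (rows/columns in the sector order above):
  C_11 = (0.70)(0.75) − (-0.15)(-0.25) = 0.4875
  C_12 = −[(-0.25)(0.75) − (-0.15)(-0.35)] = 0.2400
  C_13 = (-0.25)(-0.25) − (0.70)(-0.35) = 0.3075
  C_21 = −[(-0.10)(0.75) − (-0.35)(-0.25)] = 0.1625
  C_22 = (0.95)(0.75) − (-0.35)(-0.35) = 0.5900
  C_23 = −[(0.95)(-0.25) − (-0.10)(-0.35)] = 0.2725
  C_31 = (-0.10)(-0.15) − (-0.35)(0.70) = 0.2600
  C_32 = −[(0.95)(-0.15) − (-0.35)(-0.25)] = 0.2300
  C_33 = (0.95)(0.70) − (-0.10)(-0.25) = 0.6400
det(I−A) = Σ_j (I−A)_1j·C_1j = (0.95)(0.4875) + (-0.10)(0.2400) + (-0.35)(0.3075) = 0.3315
adj(I−A) = Cᵀ =
  [ 0.4875   0.1625   0.2600]
  [ 0.2400   0.5900   0.2300]
  [ 0.3075   0.2725   0.6400]
(I − A)⁻¹ = adj(I−A) / det(I−A) ≈
  [   1.4706     0.4902     0.7843]
  [   0.7240     1.7798     0.6938]
  [   0.9276     0.8220     1.9306]
x = (I − A)⁻¹ d = adj(I−A)·d / det(I−A), with det(I−A) = 0.3315:
  x_G = (0.4875·40 + 0.1625·340 + 0.2600·380) / 0.3315 = 173.55 / 0.3315 ≈ 523.53
  x_D = (0.2400·40 + 0.5900·340 + 0.2300·380) / 0.3315 = 297.60 / 0.3315 ≈ 897.74
  x_M = (0.3075·40 + 0.2725·340 + 0.6400·380) / 0.3315 = 348.15 / 0.3315 ≈ 1050.23

x_G = 523.53, x_D = 897.74, x_M = 1050.23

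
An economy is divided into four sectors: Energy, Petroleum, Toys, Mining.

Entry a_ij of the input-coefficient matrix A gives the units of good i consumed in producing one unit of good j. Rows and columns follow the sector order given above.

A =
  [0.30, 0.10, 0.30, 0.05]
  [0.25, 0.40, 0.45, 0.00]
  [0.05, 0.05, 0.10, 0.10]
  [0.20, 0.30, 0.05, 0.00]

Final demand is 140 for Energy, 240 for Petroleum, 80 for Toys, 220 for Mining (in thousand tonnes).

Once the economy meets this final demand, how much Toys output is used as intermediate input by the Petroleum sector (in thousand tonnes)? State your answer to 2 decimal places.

I − A =
  [   0.70    -0.10    -0.30    -0.05]
  [  -0.25     0.60    -0.45     0.00]
  [  -0.05    -0.05     0.90    -0.10]
  [  -0.20    -0.30    -0.05     1.00]
Compute the cofactors C_ij = (−1)^(i+j)·(3×3 minor ij) of I−A; the adjugate is their transpose:
adj(I−A) = Cᵀ =
  [ 0.501000   0.127125   0.233250   0.048375]
  [ 0.255250   0.596375   0.386125   0.051375]
  [ 0.062000   0.063250   0.385250   0.041625]
  [ 0.179875   0.207500   0.181750   0.324750]
det(I−A) = Σ_j (I−A)_1j·C_1j = (0.70)(0.501000) + (-0.10)(0.255250) + (-0.30)(0.062000) + (-0.05)(0.179875) = 0.29758125
(I − A)⁻¹ = adj(I−A) / det(I−A) ≈
  [   1.6836     0.4272     0.7838     0.1626]
  [   0.8577     2.0041     1.2975     0.1726]
  [   0.2083     0.2125     1.2946     0.1399]
  [   0.6045     0.6973     0.6108     1.0913]
First solve x = (I − A)⁻¹ d = adj(I−A)·d / det(I−A); in particular x_P = (0.255250·140 + 0.596375·240 + 0.386125·80 + 0.051375·220) / 0.29758125 = 221.0575 / 0.29758125 ≈ 742.8475.
Intermediate flow from T to P: z_TP = a_TP · x_P = 0.05 × 221.0575 / 0.29758125 = 11.052875 / 0.29758125 ≈ 37.14.

z_TP = 37.14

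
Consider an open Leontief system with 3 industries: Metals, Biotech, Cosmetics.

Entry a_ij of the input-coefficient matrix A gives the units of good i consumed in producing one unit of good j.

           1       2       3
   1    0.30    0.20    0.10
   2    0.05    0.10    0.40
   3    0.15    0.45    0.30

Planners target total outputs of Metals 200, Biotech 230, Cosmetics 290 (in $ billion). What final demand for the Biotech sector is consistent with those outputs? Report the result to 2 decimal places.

I − A =
  [   0.70    -0.20    -0.10]
  [  -0.05     0.90    -0.40]
  [  -0.15    -0.45     0.70]
d = (I − A) x:
  d_1 = (+0.70)·200 + (-0.20)·230 + (-0.10)·290 = 65.00
  d_2 = (-0.05)·200 + (+0.90)·230 + (-0.40)·290 = 81.00
  d_3 = (-0.15)·200 + (-0.45)·230 + (+0.70)·290 = 69.50

d_2 = 81.00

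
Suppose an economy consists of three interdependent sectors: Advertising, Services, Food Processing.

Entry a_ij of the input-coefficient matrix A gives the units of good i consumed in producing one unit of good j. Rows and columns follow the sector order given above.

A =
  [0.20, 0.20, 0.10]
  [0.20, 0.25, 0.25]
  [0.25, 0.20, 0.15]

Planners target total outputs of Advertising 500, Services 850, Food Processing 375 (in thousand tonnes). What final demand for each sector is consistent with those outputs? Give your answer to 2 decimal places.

I − A =
  [   0.80    -0.20    -0.10]
  [  -0.20     0.75    -0.25]
  [  -0.25    -0.20     0.85]
d = (I − A) x:
  d_A = (+0.80)·500 + (-0.20)·850 + (-0.10)·375 = 192.50
  d_S = (-0.20)·500 + (+0.75)·850 + (-0.25)·375 = 443.75
  d_F = (-0.25)·500 + (-0.20)·850 + (+0.85)·375 = 23.75

d_A = 192.50, d_S = 443.75, d_F = 23.75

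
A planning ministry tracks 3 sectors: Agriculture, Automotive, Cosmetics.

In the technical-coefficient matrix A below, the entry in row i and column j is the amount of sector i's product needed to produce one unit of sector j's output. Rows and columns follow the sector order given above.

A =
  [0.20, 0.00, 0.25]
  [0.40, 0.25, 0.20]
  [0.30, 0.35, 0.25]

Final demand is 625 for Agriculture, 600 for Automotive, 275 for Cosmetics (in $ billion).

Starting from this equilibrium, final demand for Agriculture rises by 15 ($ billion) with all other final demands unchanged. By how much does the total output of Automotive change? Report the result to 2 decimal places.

I − A =
  [   0.80     0.00    -0.25]
  [  -0.40     0.75    -0.20]
  [  -0.30    -0.35     0.75]
Cofactors of I−A, C_ij = (−1)^(i+j)·(minor ij) (rows/columns in the sector order above):
  C_11 = (0.75)(0.75) − (-0.20)(-0.35) = 0.4925
  C_12 = −[(-0.40)(0.75) − (-0.20)(-0.30)] = 0.3600
  C_13 = (-0.40)(-0.35) − (0.75)(-0.30) = 0.3650
  C_21 = −[(0.00)(0.75) − (-0.25)(-0.35)] = 0.0875
  C_22 = (0.80)(0.75) − (-0.25)(-0.30) = 0.5250
  C_23 = −[(0.80)(-0.35) − (0.00)(-0.30)] = 0.2800
  C_31 = (0.00)(-0.20) − (-0.25)(0.75) = 0.1875
  C_32 = −[(0.80)(-0.20) − (-0.25)(-0.40)] = 0.2600
  C_33 = (0.80)(0.75) − (0.00)(-0.40) = 0.6000
det(I−A) = Σ_j (I−A)_1j·C_1j = (0.80)(0.4925) + (0.00)(0.3600) + (-0.25)(0.3650) = 0.30275
adj(I−A) = Cᵀ =
  [ 0.4925   0.0875   0.1875]
  [ 0.3600   0.5250   0.2600]
  [ 0.3650   0.2800   0.6000]
(I − A)⁻¹ = adj(I−A) / det(I−A) ≈
  [   1.6268     0.2890     0.6193]
  [   1.1891     1.7341     0.8588]
  [   1.2056     0.9249     1.9818]
Δx = (I − A)⁻¹ Δd with Δd having +15 in the Agriculture component and 0 elsewhere.
So Δx_2 = L_21 · (+15), where L_21 = adj(I−A)_21 / det(I−A) = 0.3600 / 0.30275.
Δx_2 = 0.3600 × (+15) / 0.30275 = 5.40 / 0.30275 ≈ 17.84.

Δx_2 = 17.84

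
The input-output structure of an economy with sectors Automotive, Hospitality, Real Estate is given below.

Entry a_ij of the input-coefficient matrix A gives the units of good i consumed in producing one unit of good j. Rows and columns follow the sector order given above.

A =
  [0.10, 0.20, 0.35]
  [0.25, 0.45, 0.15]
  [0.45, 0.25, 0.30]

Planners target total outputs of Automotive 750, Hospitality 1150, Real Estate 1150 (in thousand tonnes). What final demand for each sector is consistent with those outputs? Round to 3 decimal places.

d_A = 42.500, d_H = 272.500, d_R = 180.000

I − A =
  [   0.90    -0.20    -0.35]
  [  -0.25     0.55    -0.15]
  [  -0.45    -0.25     0.70]
d = (I − A) x:
  d_A = (+0.90)·750 + (-0.20)·1150 + (-0.35)·1150 = 42.500
  d_H = (-0.25)·750 + (+0.55)·1150 + (-0.15)·1150 = 272.500
  d_R = (-0.45)·750 + (-0.25)·1150 + (+0.70)·1150 = 180.000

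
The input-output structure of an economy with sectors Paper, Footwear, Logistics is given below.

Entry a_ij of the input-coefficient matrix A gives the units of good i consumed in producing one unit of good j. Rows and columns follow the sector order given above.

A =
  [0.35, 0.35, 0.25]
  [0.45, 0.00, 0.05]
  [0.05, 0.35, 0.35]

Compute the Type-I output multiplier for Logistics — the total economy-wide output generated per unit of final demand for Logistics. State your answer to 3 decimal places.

I − A =
  [   0.65    -0.35    -0.25]
  [  -0.45     1.00    -0.05]
  [  -0.05    -0.35     0.65]
Cofactors of I−A, C_ij = (−1)^(i+j)·(minor ij) (rows/columns in the sector order above):
  C_11 = (1.00)(0.65) − (-0.05)(-0.35) = 0.6325
  C_12 = −[(-0.45)(0.65) − (-0.05)(-0.05)] = 0.2950
  C_13 = (-0.45)(-0.35) − (1.00)(-0.05) = 0.2075
  C_21 = −[(-0.35)(0.65) − (-0.25)(-0.35)] = 0.3150
  C_22 = (0.65)(0.65) − (-0.25)(-0.05) = 0.4100
  C_23 = −[(0.65)(-0.35) − (-0.35)(-0.05)] = 0.2450
  C_31 = (-0.35)(-0.05) − (-0.25)(1.00) = 0.2675
  C_32 = −[(0.65)(-0.05) − (-0.25)(-0.45)] = 0.1450
  C_33 = (0.65)(1.00) − (-0.35)(-0.45) = 0.4925
det(I−A) = Σ_j (I−A)_1j·C_1j = (0.65)(0.6325) + (-0.35)(0.2950) + (-0.25)(0.2075) = 0.2560
adj(I−A) = Cᵀ =
  [ 0.6325   0.3150   0.2675]
  [ 0.2950   0.4100   0.1450]
  [ 0.2075   0.2450   0.4925]
(I − A)⁻¹ = adj(I−A) / det(I−A) ≈
  [   2.4707     1.2305     1.0449]
  [   1.1523     1.6016     0.5664]
  [   0.8105     0.9570     1.9238]
The output multiplier for sector j is the column-j sum of the Leontief inverse (I − A)⁻¹ = adj(I−A) / det(I−A).
Column L of adj(I−A): (0.2675, 0.1450, 0.4925); det(I−A) = 0.2560.
m_L = (0.2675 + 0.1450 + 0.4925) / 0.2560 = 0.905 / 0.2560 ≈ 3.535.

m_L = 3.535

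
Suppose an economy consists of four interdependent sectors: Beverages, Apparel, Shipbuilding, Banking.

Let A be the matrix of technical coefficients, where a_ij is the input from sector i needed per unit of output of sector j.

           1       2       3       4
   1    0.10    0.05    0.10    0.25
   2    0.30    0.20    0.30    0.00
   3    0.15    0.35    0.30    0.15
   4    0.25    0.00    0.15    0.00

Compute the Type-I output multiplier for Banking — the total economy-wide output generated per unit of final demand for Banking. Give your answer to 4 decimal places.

m_4 = 2.4312

I − A =
  [   0.90    -0.05    -0.10    -0.25]
  [  -0.30     0.80    -0.30     0.00]
  [  -0.15    -0.35     0.70    -0.15]
  [  -0.25     0.00    -0.15     1.00]
Compute the cofactors C_ij = (−1)^(i+j)·(3×3 minor ij) of I−A; the adjugate is their transpose:
adj(I−A) = Cᵀ =
  [ 0.437000   0.082000   0.125000   0.128000]
  [ 0.259500   0.541625   0.292500   0.108750]
  [ 0.255000   0.302500   0.655000   0.162000]
  [ 0.147500   0.065875   0.129500   0.374250]
det(I−A) = Σ_j (I−A)_1j·C_1j = (0.90)(0.437000) + (-0.05)(0.259500) + (-0.10)(0.255000) + (-0.25)(0.147500) = 0.31795
(I − A)⁻¹ = adj(I−A) / det(I−A) ≈
  [   1.37443     0.25790     0.39314     0.40258]
  [   0.81617     1.70349     0.91996     0.34203]
  [   0.80201     0.95141     2.06007     0.50951]
  [   0.46391     0.20719     0.40730     1.17707]
The output multiplier for sector j is the column-j sum of the Leontief inverse (I − A)⁻¹ = adj(I−A) / det(I−A).
Column 4 of adj(I−A): (0.128000, 0.108750, 0.162000, 0.374250); det(I−A) = 0.31795.
m_4 = (0.128000 + 0.108750 + 0.162000 + 0.374250) / 0.31795 = 0.773 / 0.31795 ≈ 2.4312.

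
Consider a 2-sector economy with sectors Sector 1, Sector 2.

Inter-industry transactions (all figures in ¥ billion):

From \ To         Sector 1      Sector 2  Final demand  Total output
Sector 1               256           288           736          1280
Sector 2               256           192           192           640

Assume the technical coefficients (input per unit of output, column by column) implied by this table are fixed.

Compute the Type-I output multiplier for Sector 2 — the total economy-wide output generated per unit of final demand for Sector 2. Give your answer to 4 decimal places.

Technical coefficients a_ij = z_ij / X_j:
  a_11 = 256/1280 = 0.20, a_21 = 256/1280 = 0.20
  a_12 = 288/640 = 0.45, a_22 = 192/640 = 0.30
I − A =
  [   0.80    -0.45]
  [  -0.20     0.70]
det(I−A) = (0.80)(0.70) − (-0.45)(-0.20) = 0.4700
adj(I−A) = [[0.70, 0.45], [0.20, 0.80]]
(I − A)⁻¹ = adj(I−A) / det(I−A) ≈
  [   1.48936     0.95745]
  [   0.42553     1.70213]
The output multiplier for sector j is the column-j sum of the Leontief inverse (I − A)⁻¹ = adj(I−A) / det(I−A).
Column 2 of adj(I−A): (0.45, 0.80); det(I−A) = 0.4700.
m_2 = (0.45 + 0.80) / 0.4700 = 1.25 / 0.4700 ≈ 2.6596.

m_2 = 2.6596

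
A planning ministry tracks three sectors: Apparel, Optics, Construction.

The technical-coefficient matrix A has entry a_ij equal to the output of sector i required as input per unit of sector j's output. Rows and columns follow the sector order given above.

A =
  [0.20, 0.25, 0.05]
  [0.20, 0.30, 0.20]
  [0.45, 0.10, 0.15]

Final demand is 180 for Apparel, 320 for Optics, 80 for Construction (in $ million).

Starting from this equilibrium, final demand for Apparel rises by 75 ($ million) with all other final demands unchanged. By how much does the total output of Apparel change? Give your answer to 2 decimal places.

I − A =
  [   0.80    -0.25    -0.05]
  [  -0.20     0.70    -0.20]
  [  -0.45    -0.10     0.85]
Cofactors of I−A, C_ij = (−1)^(i+j)·(minor ij) (rows/columns in the sector order above):
  C_11 = (0.70)(0.85) − (-0.20)(-0.10) = 0.5750
  C_12 = −[(-0.20)(0.85) − (-0.20)(-0.45)] = 0.2600
  C_13 = (-0.20)(-0.10) − (0.70)(-0.45) = 0.3350
  C_21 = −[(-0.25)(0.85) − (-0.05)(-0.10)] = 0.2175
  C_22 = (0.80)(0.85) − (-0.05)(-0.45) = 0.6575
  C_23 = −[(0.80)(-0.10) − (-0.25)(-0.45)] = 0.1925
  C_31 = (-0.25)(-0.20) − (-0.05)(0.70) = 0.0850
  C_32 = −[(0.80)(-0.20) − (-0.05)(-0.20)] = 0.1700
  C_33 = (0.80)(0.70) − (-0.25)(-0.20) = 0.5100
det(I−A) = Σ_j (I−A)_1j·C_1j = (0.80)(0.5750) + (-0.25)(0.2600) + (-0.05)(0.3350) = 0.37825
adj(I−A) = Cᵀ =
  [ 0.5750   0.2175   0.0850]
  [ 0.2600   0.6575   0.1700]
  [ 0.3350   0.1925   0.5100]
(I − A)⁻¹ = adj(I−A) / det(I−A) ≈
  [   1.5202     0.5750     0.2247]
  [   0.6874     1.7383     0.4494]
  [   0.8857     0.5089     1.3483]
Δx = (I − A)⁻¹ Δd with Δd having +75 in the Apparel component and 0 elsewhere.
So Δx_A = L_AA · (+75), where L_AA = adj(I−A)_AA / det(I−A) = 0.5750 / 0.37825.
Δx_A = 0.5750 × (+75) / 0.37825 = 43.125 / 0.37825 ≈ 114.01.

Δx_A = 114.01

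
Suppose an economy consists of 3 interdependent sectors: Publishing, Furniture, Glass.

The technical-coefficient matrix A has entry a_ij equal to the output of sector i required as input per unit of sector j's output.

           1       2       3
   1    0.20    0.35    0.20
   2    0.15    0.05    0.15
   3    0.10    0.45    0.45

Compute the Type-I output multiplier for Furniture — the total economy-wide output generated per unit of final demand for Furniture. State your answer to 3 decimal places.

m_2 = 3.691

I − A =
  [   0.80    -0.35    -0.20]
  [  -0.15     0.95    -0.15]
  [  -0.10    -0.45     0.55]
Cofactors of I−A, C_ij = (−1)^(i+j)·(minor ij) (rows/columns in the sector order above):
  C_11 = (0.95)(0.55) − (-0.15)(-0.45) = 0.4550
  C_12 = −[(-0.15)(0.55) − (-0.15)(-0.10)] = 0.0975
  C_13 = (-0.15)(-0.45) − (0.95)(-0.10) = 0.1625
  C_21 = −[(-0.35)(0.55) − (-0.20)(-0.45)] = 0.2825
  C_22 = (0.80)(0.55) − (-0.20)(-0.10) = 0.4200
  C_23 = −[(0.80)(-0.45) − (-0.35)(-0.10)] = 0.3950
  C_31 = (-0.35)(-0.15) − (-0.20)(0.95) = 0.2425
  C_32 = −[(0.80)(-0.15) − (-0.20)(-0.15)] = 0.1500
  C_33 = (0.80)(0.95) − (-0.35)(-0.15) = 0.7075
det(I−A) = Σ_j (I−A)_1j·C_1j = (0.80)(0.4550) + (-0.35)(0.0975) + (-0.20)(0.1625) = 0.297375
adj(I−A) = Cᵀ =
  [ 0.4550   0.2825   0.2425]
  [ 0.0975   0.4200   0.1500]
  [ 0.1625   0.3950   0.7075]
(I − A)⁻¹ = adj(I−A) / det(I−A) ≈
  [   1.5301     0.9500     0.8155]
  [   0.3279     1.4124     0.5044]
  [   0.5464     1.3283     2.3792]
The output multiplier for sector j is the column-j sum of the Leontief inverse (I − A)⁻¹ = adj(I−A) / det(I−A).
Column 2 of adj(I−A): (0.2825, 0.4200, 0.3950); det(I−A) = 0.297375.
m_2 = (0.2825 + 0.4200 + 0.3950) / 0.297375 = 1.0975 / 0.297375 ≈ 3.691.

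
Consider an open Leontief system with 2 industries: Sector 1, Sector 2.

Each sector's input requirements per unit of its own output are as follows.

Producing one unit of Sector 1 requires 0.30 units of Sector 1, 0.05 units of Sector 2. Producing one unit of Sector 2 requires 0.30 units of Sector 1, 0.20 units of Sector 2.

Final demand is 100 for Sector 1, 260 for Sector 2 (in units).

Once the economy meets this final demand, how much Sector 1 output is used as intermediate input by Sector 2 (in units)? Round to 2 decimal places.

z_12 = 102.94

I − A =
  [   0.70    -0.30]
  [  -0.05     0.80]
det(I−A) = (0.70)(0.80) − (-0.30)(-0.05) = 0.5450
adj(I−A) = [[0.80, 0.30], [0.05, 0.70]]
(I − A)⁻¹ = adj(I−A) / det(I−A) ≈
  [   1.4679     0.5505]
  [   0.0917     1.2844]
First solve x = (I − A)⁻¹ d = adj(I−A)·d / det(I−A); in particular x_2 = (0.05·100 + 0.70·260) / 0.5450 = 187.00 / 0.5450 ≈ 343.1193.
Intermediate flow from 1 to 2: z_12 = a_12 · x_2 = 0.30 × 187.00 / 0.5450 = 56.10 / 0.5450 ≈ 102.94.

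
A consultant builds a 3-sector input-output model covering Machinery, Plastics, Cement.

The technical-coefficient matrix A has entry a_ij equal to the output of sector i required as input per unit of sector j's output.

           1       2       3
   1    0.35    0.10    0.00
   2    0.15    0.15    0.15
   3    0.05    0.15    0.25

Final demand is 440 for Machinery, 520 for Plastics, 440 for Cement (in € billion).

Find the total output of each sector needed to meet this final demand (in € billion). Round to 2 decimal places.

x_1 = 815.47, x_2 = 900.58, x_3 = 821.15

I − A =
  [   0.65    -0.10     0.00]
  [  -0.15     0.85    -0.15]
  [  -0.05    -0.15     0.75]
Cofactors of I−A, C_ij = (−1)^(i+j)·(minor ij) (rows/columns in the sector order above):
  C_11 = (0.85)(0.75) − (-0.15)(-0.15) = 0.6150
  C_12 = −[(-0.15)(0.75) − (-0.15)(-0.05)] = 0.1200
  C_13 = (-0.15)(-0.15) − (0.85)(-0.05) = 0.0650
  C_21 = −[(-0.10)(0.75) − (0.00)(-0.15)] = 0.0750
  C_22 = (0.65)(0.75) − (0.00)(-0.05) = 0.4875
  C_23 = −[(0.65)(-0.15) − (-0.10)(-0.05)] = 0.1025
  C_31 = (-0.10)(-0.15) − (0.00)(0.85) = 0.0150
  C_32 = −[(0.65)(-0.15) − (0.00)(-0.15)] = 0.0975
  C_33 = (0.65)(0.85) − (-0.10)(-0.15) = 0.5375
det(I−A) = Σ_j (I−A)_1j·C_1j = (0.65)(0.6150) + (-0.10)(0.1200) + (0.00)(0.0650) = 0.38775
adj(I−A) = Cᵀ =
  [ 0.6150   0.0750   0.0150]
  [ 0.1200   0.4875   0.0975]
  [ 0.0650   0.1025   0.5375]
(I − A)⁻¹ = adj(I−A) / det(I−A) ≈
  [   1.5861     0.1934     0.0387]
  [   0.3095     1.2573     0.2515]
  [   0.1676     0.2643     1.3862]
x = (I − A)⁻¹ d = adj(I−A)·d / det(I−A), with det(I−A) = 0.38775:
  x_1 = (0.6150·440 + 0.0750·520 + 0.0150·440) / 0.38775 = 316.20 / 0.38775 ≈ 815.47
  x_2 = (0.1200·440 + 0.4875·520 + 0.0975·440) / 0.38775 = 349.20 / 0.38775 ≈ 900.58
  x_3 = (0.0650·440 + 0.1025·520 + 0.5375·440) / 0.38775 = 318.40 / 0.38775 ≈ 821.15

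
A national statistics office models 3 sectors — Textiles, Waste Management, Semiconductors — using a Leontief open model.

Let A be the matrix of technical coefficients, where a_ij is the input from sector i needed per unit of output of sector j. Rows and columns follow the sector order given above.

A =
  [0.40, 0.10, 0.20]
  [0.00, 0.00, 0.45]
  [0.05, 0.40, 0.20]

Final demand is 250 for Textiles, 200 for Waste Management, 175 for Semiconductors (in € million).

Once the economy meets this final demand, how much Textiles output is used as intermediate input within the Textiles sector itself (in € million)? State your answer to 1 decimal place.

z_11 = 255.6

I − A =
  [   0.60    -0.10    -0.20]
  [   0.00     1.00    -0.45]
  [  -0.05    -0.40     0.80]
Cofactors of I−A, C_ij = (−1)^(i+j)·(minor ij) (rows/columns in the sector order above):
  C_11 = (1.00)(0.80) − (-0.45)(-0.40) = 0.6200
  C_12 = −[(0.00)(0.80) − (-0.45)(-0.05)] = 0.0225
  C_13 = (0.00)(-0.40) − (1.00)(-0.05) = 0.0500
  C_21 = −[(-0.10)(0.80) − (-0.20)(-0.40)] = 0.1600
  C_22 = (0.60)(0.80) − (-0.20)(-0.05) = 0.4700
  C_23 = −[(0.60)(-0.40) − (-0.10)(-0.05)] = 0.2450
  C_31 = (-0.10)(-0.45) − (-0.20)(1.00) = 0.2450
  C_32 = −[(0.60)(-0.45) − (-0.20)(0.00)] = 0.2700
  C_33 = (0.60)(1.00) − (-0.10)(0.00) = 0.6000
det(I−A) = Σ_j (I−A)_1j·C_1j = (0.60)(0.6200) + (-0.10)(0.0225) + (-0.20)(0.0500) = 0.35975
adj(I−A) = Cᵀ =
  [ 0.6200   0.1600   0.2450]
  [ 0.0225   0.4700   0.2700]
  [ 0.0500   0.2450   0.6000]
(I − A)⁻¹ = adj(I−A) / det(I−A) ≈
  [   1.7234     0.4448     0.6810]
  [   0.0625     1.3065     0.7505]
  [   0.1390     0.6810     1.6678]
First solve x = (I − A)⁻¹ d = adj(I−A)·d / det(I−A); in particular x_1 = (0.6200·250 + 0.1600·200 + 0.2450·175) / 0.35975 = 229.875 / 0.35975 ≈ 638.985.
Intermediate flow from 1 to 1: z_11 = a_11 · x_1 = 0.40 × 229.875 / 0.35975 = 91.95 / 0.35975 ≈ 255.6.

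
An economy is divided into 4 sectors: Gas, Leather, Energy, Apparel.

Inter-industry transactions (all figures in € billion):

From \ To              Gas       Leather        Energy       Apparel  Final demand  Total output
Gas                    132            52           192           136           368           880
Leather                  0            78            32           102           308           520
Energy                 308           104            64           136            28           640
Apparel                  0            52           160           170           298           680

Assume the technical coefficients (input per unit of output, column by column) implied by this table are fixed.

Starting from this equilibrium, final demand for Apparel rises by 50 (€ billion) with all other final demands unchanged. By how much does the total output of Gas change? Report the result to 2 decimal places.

Δx_1 = 32.85

Technical coefficients a_ij = z_ij / X_j:
  a_11 = 132/880 = 0.15, a_21 = 0/880 = 0.00, a_31 = 308/880 = 0.35, a_41 = 0/880 = 0.00
  a_12 = 52/520 = 0.10, a_22 = 78/520 = 0.15, a_32 = 104/520 = 0.20, a_42 = 52/520 = 0.10
  a_13 = 192/640 = 0.30, a_23 = 32/640 = 0.05, a_33 = 64/640 = 0.10, a_43 = 160/640 = 0.25
  a_14 = 136/680 = 0.20, a_24 = 102/680 = 0.15, a_34 = 136/680 = 0.20, a_44 = 170/680 = 0.25
I − A =
  [   0.85    -0.10    -0.30    -0.20]
  [   0.00     0.85    -0.05    -0.15]
  [  -0.35    -0.20     0.90    -0.20]
  [   0.00    -0.10    -0.25     0.75]
Compute the cofactors C_ij = (−1)^(i+j)·(3×3 minor ij) of I−A; the adjugate is their transpose:
adj(I−A) = Cᵀ =
  [ 0.501750   0.141500   0.237750   0.225500]
  [ 0.026250   0.435000   0.063750   0.111000]
  [ 0.217875   0.177750   0.529125   0.234750]
  [ 0.076125   0.117250   0.184875   0.550750]
det(I−A) = Σ_j (I−A)_1j·C_1j = (0.85)(0.501750) + (-0.10)(0.026250) + (-0.30)(0.217875) + (-0.20)(0.076125) = 0.343275
(I − A)⁻¹ = adj(I−A) / det(I−A) ≈
  [   1.4617     0.4122     0.6926     0.6569]
  [   0.0765     1.2672     0.1857     0.3234]
  [   0.6347     0.5178     1.5414     0.6839]
  [   0.2218     0.3416     0.5386     1.6044]
Δx = (I − A)⁻¹ Δd with Δd having +50 in the Apparel component and 0 elsewhere.
So Δx_1 = L_14 · (+50), where L_14 = adj(I−A)_14 / det(I−A) = 0.225500 / 0.343275.
Δx_1 = 0.225500 × (+50) / 0.343275 = 11.275 / 0.343275 ≈ 32.85.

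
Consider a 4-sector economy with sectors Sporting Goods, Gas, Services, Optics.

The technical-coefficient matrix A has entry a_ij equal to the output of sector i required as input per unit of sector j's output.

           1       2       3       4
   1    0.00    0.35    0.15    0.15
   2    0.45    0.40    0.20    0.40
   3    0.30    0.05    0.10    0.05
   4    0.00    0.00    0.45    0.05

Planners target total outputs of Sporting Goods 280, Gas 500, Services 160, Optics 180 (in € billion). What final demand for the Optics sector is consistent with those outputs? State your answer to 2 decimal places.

d_4 = 99.00

I − A =
  [   1.00    -0.35    -0.15    -0.15]
  [  -0.45     0.60    -0.20    -0.40]
  [  -0.30    -0.05     0.90    -0.05]
  [   0.00     0.00    -0.45     0.95]
d = (I − A) x:
  d_1 = (+1.00)·280 + (-0.35)·500 + (-0.15)·160 + (-0.15)·180 = 54.00
  d_2 = (-0.45)·280 + (+0.60)·500 + (-0.20)·160 + (-0.40)·180 = 70.00
  d_3 = (-0.30)·280 + (-0.05)·500 + (+0.90)·160 + (-0.05)·180 = 26.00
  d_4 = (+0.00)·280 + (+0.00)·500 + (-0.45)·160 + (+0.95)·180 = 99.00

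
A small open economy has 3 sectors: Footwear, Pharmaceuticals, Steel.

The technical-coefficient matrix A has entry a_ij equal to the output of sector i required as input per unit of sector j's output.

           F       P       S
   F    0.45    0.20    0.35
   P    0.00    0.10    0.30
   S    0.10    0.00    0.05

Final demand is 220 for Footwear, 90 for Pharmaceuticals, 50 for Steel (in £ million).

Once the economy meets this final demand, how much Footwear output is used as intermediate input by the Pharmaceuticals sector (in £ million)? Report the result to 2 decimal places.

z_FP = 27.14

I − A =
  [   0.55    -0.20    -0.35]
  [   0.00     0.90    -0.30]
  [  -0.10     0.00     0.95]
Cofactors of I−A, C_ij = (−1)^(i+j)·(minor ij) (rows/columns in the sector order above):
  C_11 = (0.90)(0.95) − (-0.30)(0.00) = 0.8550
  C_12 = −[(0.00)(0.95) − (-0.30)(-0.10)] = 0.0300
  C_13 = (0.00)(0.00) − (0.90)(-0.10) = 0.0900
  C_21 = −[(-0.20)(0.95) − (-0.35)(0.00)] = 0.1900
  C_22 = (0.55)(0.95) − (-0.35)(-0.10) = 0.4875
  C_23 = −[(0.55)(0.00) − (-0.20)(-0.10)] = 0.0200
  C_31 = (-0.20)(-0.30) − (-0.35)(0.90) = 0.3750
  C_32 = −[(0.55)(-0.30) − (-0.35)(0.00)] = 0.1650
  C_33 = (0.55)(0.90) − (-0.20)(0.00) = 0.4950
det(I−A) = Σ_j (I−A)_1j·C_1j = (0.55)(0.8550) + (-0.20)(0.0300) + (-0.35)(0.0900) = 0.43275
adj(I−A) = Cᵀ =
  [ 0.8550   0.1900   0.3750]
  [ 0.0300   0.4875   0.1650]
  [ 0.0900   0.0200   0.4950]
(I − A)⁻¹ = adj(I−A) / det(I−A) ≈
  [   1.9757     0.4391     0.8666]
  [   0.0693     1.1265     0.3813]
  [   0.2080     0.0462     1.1438]
First solve x = (I − A)⁻¹ d = adj(I−A)·d / det(I−A); in particular x_P = (0.0300·220 + 0.4875·90 + 0.1650·50) / 0.43275 = 58.725 / 0.43275 ≈ 135.7019.
Intermediate flow from F to P: z_FP = a_FP · x_P = 0.20 × 58.725 / 0.43275 = 11.745 / 0.43275 ≈ 27.14.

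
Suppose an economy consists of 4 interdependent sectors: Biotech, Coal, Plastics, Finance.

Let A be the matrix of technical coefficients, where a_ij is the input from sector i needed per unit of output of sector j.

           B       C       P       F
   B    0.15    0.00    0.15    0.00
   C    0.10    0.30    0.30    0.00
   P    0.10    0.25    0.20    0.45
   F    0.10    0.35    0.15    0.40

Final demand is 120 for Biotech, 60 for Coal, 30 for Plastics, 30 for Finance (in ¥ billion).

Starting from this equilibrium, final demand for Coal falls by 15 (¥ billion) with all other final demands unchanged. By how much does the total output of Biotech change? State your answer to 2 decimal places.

Δx_B = -4.57

I − A =
  [   0.85     0.00    -0.15     0.00]
  [  -0.10     0.70    -0.30     0.00]
  [  -0.10    -0.25     0.80    -0.45]
  [  -0.10    -0.35    -0.15     0.60]
Compute the cofactors C_ij = (−1)^(i+j)·(3×3 minor ij) of I−A; the adjugate is their transpose:
adj(I−A) = Cᵀ =
  [ 0.196500   0.046125   0.063000   0.047250]
  [ 0.072750   0.334875   0.162000   0.121500]
  [ 0.104250   0.261375   0.357000   0.267750]
  [ 0.101250   0.268375   0.194250   0.398000]
det(I−A) = Σ_j (I−A)_1j·C_1j = (0.85)(0.196500) + (0.00)(0.072750) + (-0.15)(0.104250) + (0.00)(0.101250) = 0.1513875
(I − A)⁻¹ = adj(I−A) / det(I−A) ≈
  [   1.2980     0.3047     0.4162     0.3121]
  [   0.4806     2.2120     1.0701     0.8026]
  [   0.6886     1.7265     2.3582     1.7686]
  [   0.6688     1.7728     1.2831     2.6290]
Δx = (I − A)⁻¹ Δd with Δd having -15 in the Coal component and 0 elsewhere.
So Δx_B = L_BC · (-15), where L_BC = adj(I−A)_BC / det(I−A) = 0.046125 / 0.1513875.
Δx_B = 0.046125 × (-15) / 0.1513875 = -0.691875 / 0.1513875 ≈ -4.57.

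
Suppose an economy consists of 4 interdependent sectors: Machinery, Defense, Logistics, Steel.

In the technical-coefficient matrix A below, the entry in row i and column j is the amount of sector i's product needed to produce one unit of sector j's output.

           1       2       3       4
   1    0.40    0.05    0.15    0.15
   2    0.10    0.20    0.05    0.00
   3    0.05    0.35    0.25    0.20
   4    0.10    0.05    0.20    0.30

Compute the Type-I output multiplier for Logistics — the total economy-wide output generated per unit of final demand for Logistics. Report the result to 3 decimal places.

I − A =
  [   0.60    -0.05    -0.15    -0.15]
  [  -0.10     0.80    -0.05     0.00]
  [  -0.05    -0.35     0.75    -0.20]
  [  -0.10    -0.05    -0.20     0.70]
Compute the cofactors C_ij = (−1)^(i+j)·(3×3 minor ij) of I−A; the adjugate is their transpose:
adj(I−A) = Cᵀ =
  [ 0.375250   0.078625   0.110125   0.111875]
  [ 0.051250   0.270000   0.033750   0.020625]
  [ 0.069500   0.150875   0.319750   0.106250]
  [ 0.077125   0.073625   0.109500   0.334375]
det(I−A) = Σ_j (I−A)_1j·C_1j = (0.60)(0.375250) + (-0.05)(0.051250) + (-0.15)(0.069500) + (-0.15)(0.077125) = 0.20059375
(I − A)⁻¹ = adj(I−A) / det(I−A) ≈
  [   1.8707     0.3920     0.5490     0.5577]
  [   0.2555     1.3460     0.1683     0.1028]
  [   0.3465     0.7521     1.5940     0.5297]
  [   0.3845     0.3670     0.5459     1.6669]
The output multiplier for sector j is the column-j sum of the Leontief inverse (I − A)⁻¹ = adj(I−A) / det(I−A).
Column 3 of adj(I−A): (0.110125, 0.033750, 0.319750, 0.109500); det(I−A) = 0.20059375.
m_3 = (0.110125 + 0.033750 + 0.319750 + 0.109500) / 0.20059375 = 0.573125 / 0.20059375 ≈ 2.857.

m_3 = 2.857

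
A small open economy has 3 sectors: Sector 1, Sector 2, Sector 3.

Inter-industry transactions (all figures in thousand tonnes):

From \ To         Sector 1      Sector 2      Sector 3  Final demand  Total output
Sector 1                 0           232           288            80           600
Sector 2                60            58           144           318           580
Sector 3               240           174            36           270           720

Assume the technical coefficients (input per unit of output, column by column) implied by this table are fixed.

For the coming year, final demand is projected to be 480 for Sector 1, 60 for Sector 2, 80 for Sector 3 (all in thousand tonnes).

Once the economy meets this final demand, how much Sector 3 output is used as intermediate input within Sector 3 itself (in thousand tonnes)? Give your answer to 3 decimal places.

z_33 = 24.921

Technical coefficients a_ij = z_ij / X_j:
  a_11 = 0/600 = 0.00, a_21 = 60/600 = 0.10, a_31 = 240/600 = 0.40
  a_12 = 232/580 = 0.40, a_22 = 58/580 = 0.10, a_32 = 174/580 = 0.30
  a_13 = 288/720 = 0.40, a_23 = 144/720 = 0.20, a_33 = 36/720 = 0.05
I − A =
  [   1.00    -0.40    -0.40]
  [  -0.10     0.90    -0.20]
  [  -0.40    -0.30     0.95]
Cofactors of I−A, C_ij = (−1)^(i+j)·(minor ij) (rows/columns in the sector order above):
  C_11 = (0.90)(0.95) − (-0.20)(-0.30) = 0.7950
  C_12 = −[(-0.10)(0.95) − (-0.20)(-0.40)] = 0.1750
  C_13 = (-0.10)(-0.30) − (0.90)(-0.40) = 0.3900
  C_21 = −[(-0.40)(0.95) − (-0.40)(-0.30)] = 0.5000
  C_22 = (1.00)(0.95) − (-0.40)(-0.40) = 0.7900
  C_23 = −[(1.00)(-0.30) − (-0.40)(-0.40)] = 0.4600
  C_31 = (-0.40)(-0.20) − (-0.40)(0.90) = 0.4400
  C_32 = −[(1.00)(-0.20) − (-0.40)(-0.10)] = 0.2400
  C_33 = (1.00)(0.90) − (-0.40)(-0.10) = 0.8600
det(I−A) = Σ_j (I−A)_1j·C_1j = (1.00)(0.7950) + (-0.40)(0.1750) + (-0.40)(0.3900) = 0.5690
adj(I−A) = Cᵀ =
  [ 0.7950   0.5000   0.4400]
  [ 0.1750   0.7900   0.2400]
  [ 0.3900   0.4600   0.8600]
(I − A)⁻¹ = adj(I−A) / det(I−A) ≈
  [   1.3972     0.8787     0.7733]
  [   0.3076     1.3884     0.4218]
  [   0.6854     0.8084     1.5114]
First solve x = (I − A)⁻¹ d = adj(I−A)·d / det(I−A); in particular x_3 = (0.3900·480 + 0.4600·60 + 0.8600·80) / 0.5690 = 283.60 / 0.5690 ≈ 498.41828.
Intermediate flow from 3 to 3: z_33 = a_33 · x_3 = 0.05 × 283.60 / 0.5690 = 14.18 / 0.5690 ≈ 24.921.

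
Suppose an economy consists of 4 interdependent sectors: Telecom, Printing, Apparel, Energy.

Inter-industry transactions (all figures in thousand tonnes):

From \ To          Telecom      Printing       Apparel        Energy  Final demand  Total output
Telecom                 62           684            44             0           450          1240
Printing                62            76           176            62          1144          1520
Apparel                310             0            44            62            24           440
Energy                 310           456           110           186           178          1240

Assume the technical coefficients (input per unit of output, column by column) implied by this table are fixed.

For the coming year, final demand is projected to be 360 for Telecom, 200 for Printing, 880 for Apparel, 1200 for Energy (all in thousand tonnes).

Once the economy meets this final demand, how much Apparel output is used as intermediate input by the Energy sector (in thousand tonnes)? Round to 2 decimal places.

Technical coefficients a_ij = z_ij / X_j:
  a_TT = 62/1240 = 0.05, a_PT = 62/1240 = 0.05, a_AT = 310/1240 = 0.25, a_ET = 310/1240 = 0.25
  a_TP = 684/1520 = 0.45, a_PP = 76/1520 = 0.05, a_AP = 0/1520 = 0.00, a_EP = 456/1520 = 0.30
  a_TA = 44/440 = 0.10, a_PA = 176/440 = 0.40, a_AA = 44/440 = 0.10, a_EA = 110/440 = 0.25
  a_TE = 0/1240 = 0.00, a_PE = 62/1240 = 0.05, a_AE = 62/1240 = 0.05, a_EE = 186/1240 = 0.15
I − A =
  [   0.95    -0.45    -0.10     0.00]
  [  -0.05     0.95    -0.40    -0.05]
  [  -0.25     0.00     0.90    -0.05]
  [  -0.25    -0.30    -0.25     0.85]
Compute the cofactors C_ij = (−1)^(i+j)·(3×3 minor ij) of I−A; the adjugate is their transpose:
adj(I−A) = Cᵀ =
  [ 0.695375   0.340125   0.237875   0.034000]
  [ 0.142000   0.692375   0.340375   0.060750]
  [ 0.210750   0.115500   0.728125   0.049625]
  [ 0.316625   0.378375   0.404250   0.723250]
det(I−A) = Σ_j (I−A)_1j·C_1j = (0.95)(0.695375) + (-0.45)(0.142000) + (-0.10)(0.210750) + (0.00)(0.316625) = 0.57563125
(I − A)⁻¹ = adj(I−A) / det(I−A) ≈
  [   1.2080     0.5909     0.4132     0.0591]
  [   0.2467     1.2028     0.5913     0.1055]
  [   0.3661     0.2006     1.2649     0.0862]
  [   0.5500     0.6573     0.7023     1.2564]
First solve x = (I − A)⁻¹ d = adj(I−A)·d / det(I−A); in particular x_E = (0.316625·360 + 0.378375·200 + 0.404250·880 + 0.723250·1200) / 0.57563125 = 1413.30 / 0.57563125 ≈ 2455.2176.
Intermediate flow from A to E: z_AE = a_AE · x_E = 0.05 × 1413.30 / 0.57563125 = 70.665 / 0.57563125 ≈ 122.76.

z_AE = 122.76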